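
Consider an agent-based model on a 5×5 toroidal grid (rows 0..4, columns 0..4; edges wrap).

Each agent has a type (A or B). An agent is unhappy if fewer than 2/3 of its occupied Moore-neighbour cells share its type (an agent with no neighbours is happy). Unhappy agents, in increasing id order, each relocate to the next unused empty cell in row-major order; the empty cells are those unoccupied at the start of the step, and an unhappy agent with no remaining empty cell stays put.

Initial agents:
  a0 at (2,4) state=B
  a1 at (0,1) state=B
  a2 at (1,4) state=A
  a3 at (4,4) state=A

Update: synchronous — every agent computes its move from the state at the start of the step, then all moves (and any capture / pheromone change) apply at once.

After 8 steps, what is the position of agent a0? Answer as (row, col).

t=1: a0@(0,0):B a1@(0,1):B a2@(0,2):A a3@(4,4):A
t=2: a0@(0,3):B a1@(0,4):B a2@(1,0):A a3@(1,1):A
t=3: a0@(0,3):B a1@(0,0):B a2@(0,1):A a3@(1,1):A
t=4: a0@(0,3):B a1@(0,2):B a2@(0,4):A a3@(1,0):A
t=5: a0@(0,0):B a1@(0,2):B a2@(0,1):A a3@(1,0):A
t=6: a0@(0,3):B a1@(0,4):B a2@(1,1):A a3@(1,2):A
t=7: a0@(0,0):B a1@(0,4):B a2@(1,1):A a3@(0,1):A
t=8: a0@(0,2):B a1@(0,4):B a2@(0,3):A a3@(1,0):A

(0, 2)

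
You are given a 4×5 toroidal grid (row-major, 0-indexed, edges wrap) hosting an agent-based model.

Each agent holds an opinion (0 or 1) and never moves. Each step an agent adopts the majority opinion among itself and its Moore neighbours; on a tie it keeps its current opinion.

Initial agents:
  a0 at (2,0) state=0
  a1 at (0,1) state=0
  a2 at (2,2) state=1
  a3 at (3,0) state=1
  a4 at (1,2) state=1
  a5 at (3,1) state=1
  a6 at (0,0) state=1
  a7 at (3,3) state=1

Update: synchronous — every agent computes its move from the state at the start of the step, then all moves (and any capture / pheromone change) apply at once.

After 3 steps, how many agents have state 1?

t=1: a0@(2,0):1 a1@(0,1):1 a2@(2,2):1 a3@(3,0):1 a4@(1,2):1 a5@(3,1):1 a6@(0,0):1 a7@(3,3):1
t=2: (unchanged — steady state)

8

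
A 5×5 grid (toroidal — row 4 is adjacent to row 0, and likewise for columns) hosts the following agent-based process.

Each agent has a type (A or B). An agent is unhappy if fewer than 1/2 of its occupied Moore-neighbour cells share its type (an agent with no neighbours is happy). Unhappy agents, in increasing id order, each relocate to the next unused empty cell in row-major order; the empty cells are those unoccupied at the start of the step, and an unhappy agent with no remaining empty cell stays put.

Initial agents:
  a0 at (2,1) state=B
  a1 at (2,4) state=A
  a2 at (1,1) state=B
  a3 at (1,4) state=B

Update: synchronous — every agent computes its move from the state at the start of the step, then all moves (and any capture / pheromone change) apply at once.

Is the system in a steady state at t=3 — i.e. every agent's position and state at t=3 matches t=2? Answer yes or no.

t=1: a0@(2,1):B a1@(0,0):A a2@(1,1):B a3@(0,1):B
t=2: a0@(2,1):B a1@(0,2):A a2@(1,1):B a3@(0,1):B
t=3: a0@(2,1):B a1@(0,0):A a2@(1,1):B a3@(0,1):B

no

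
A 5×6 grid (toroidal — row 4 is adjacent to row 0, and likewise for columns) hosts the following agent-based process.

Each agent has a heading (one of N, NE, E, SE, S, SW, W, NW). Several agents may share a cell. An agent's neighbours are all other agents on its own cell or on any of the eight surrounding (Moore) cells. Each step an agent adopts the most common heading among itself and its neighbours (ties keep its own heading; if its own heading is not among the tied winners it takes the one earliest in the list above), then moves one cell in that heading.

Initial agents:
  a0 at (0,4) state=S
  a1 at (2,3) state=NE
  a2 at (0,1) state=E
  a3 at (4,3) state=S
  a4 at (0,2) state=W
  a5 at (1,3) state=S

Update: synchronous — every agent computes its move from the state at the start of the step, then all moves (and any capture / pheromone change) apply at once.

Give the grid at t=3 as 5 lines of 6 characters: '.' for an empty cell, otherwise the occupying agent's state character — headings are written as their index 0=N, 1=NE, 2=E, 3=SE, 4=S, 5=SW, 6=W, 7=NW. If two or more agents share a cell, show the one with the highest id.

......
......
..44..
..4.4.
...4..

t=1: a0@(1,4):S a1@(1,4):NE a2@(0,2):E a3@(0,3):S a4@(1,2):S a5@(2,3):S
t=2: a0@(2,4):S a1@(2,4):S a2@(1,2):S a3@(1,3):S a4@(2,2):S a5@(3,3):S
t=3: a0@(3,4):S a1@(3,4):S a2@(2,2):S a3@(2,3):S a4@(3,2):S a5@(4,3):S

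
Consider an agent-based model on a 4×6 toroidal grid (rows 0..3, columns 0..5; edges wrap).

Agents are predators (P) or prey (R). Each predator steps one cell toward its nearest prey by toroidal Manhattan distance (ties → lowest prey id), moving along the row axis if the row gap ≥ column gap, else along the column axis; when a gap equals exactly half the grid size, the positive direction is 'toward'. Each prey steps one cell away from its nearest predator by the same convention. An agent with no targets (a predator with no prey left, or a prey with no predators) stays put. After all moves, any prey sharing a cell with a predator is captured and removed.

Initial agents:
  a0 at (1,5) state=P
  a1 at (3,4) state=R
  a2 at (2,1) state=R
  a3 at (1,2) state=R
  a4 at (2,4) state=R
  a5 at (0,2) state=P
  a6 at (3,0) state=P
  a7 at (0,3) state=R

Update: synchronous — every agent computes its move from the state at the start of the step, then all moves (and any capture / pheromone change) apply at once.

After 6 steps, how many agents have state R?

t=1: a0@(2,5):P a1@(3,3):R a2@(1,1):R a3@(2,2):R a4@(3,4):R a5@(1,2):P a6@(3,5):P a7@(0,4):R
t=2: a0@(3,5):P a1@(3,2):R a2@(1,0):R a3@(3,2):R a4@(3,3):R a5@(1,1):P a6@(3,4):P a7@(1,4):R
t=3: a0@(3,4):P a1@(3,1):R a2@(1,5):R a3@(3,1):R a4@(3,2):R a5@(1,0):P a6@(3,3):P a7@(0,4):R
t=4: a0@(0,4):P a1@(3,0):R a2@(1,4):R a3@(3,0):R a4@(3,1):R a5@(1,5):P a6@(3,2):P a7@(1,4):R
t=5: a0@(1,4):P a1@(3,5):R a2@(2,4):R a3@(3,5):R a4@(3,0):R a5@(1,4):P a6@(3,1):P a7@(2,4):R
t=6: a0@(2,4):P a1@(3,4):R a2@(3,4):R a3@(3,4):R a4@(3,5):R a5@(2,4):P a6@(3,0):P a7@(3,4):R

5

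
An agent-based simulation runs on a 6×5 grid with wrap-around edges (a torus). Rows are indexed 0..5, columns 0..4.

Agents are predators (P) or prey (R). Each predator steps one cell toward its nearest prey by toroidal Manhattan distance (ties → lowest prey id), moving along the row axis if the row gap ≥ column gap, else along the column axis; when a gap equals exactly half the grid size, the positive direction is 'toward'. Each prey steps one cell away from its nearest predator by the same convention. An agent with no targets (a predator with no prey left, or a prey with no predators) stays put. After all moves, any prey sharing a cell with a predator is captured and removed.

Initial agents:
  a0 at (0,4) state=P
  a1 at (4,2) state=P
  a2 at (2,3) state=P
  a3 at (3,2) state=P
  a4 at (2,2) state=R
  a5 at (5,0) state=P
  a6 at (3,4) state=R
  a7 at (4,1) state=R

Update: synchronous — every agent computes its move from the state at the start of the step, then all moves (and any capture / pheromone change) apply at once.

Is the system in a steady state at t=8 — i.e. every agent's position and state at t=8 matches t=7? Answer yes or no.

t=1: a0@(1,4):P a1@(4,1):P a2@(2,2):P a3@(2,2):P a4@(2,1):R a5@(4,0):P a6@(4,4):R
t=2: a0@(1,0):P a1@(3,1):P a2@(2,1):P a3@(2,1):P a4@(2,0):R a5@(4,4):P a6@(4,3):R
t=3: a0@(2,0):P a1@(2,1):P a2@(2,0):P a3@(2,0):P a4@(3,0):R a5@(4,3):P a6@(4,2):R
t=4: a0@(3,0):P a1@(3,1):P a2@(3,0):P a3@(3,0):P a4@(4,0):R a5@(4,2):P a6@(4,1):R
t=5: a0@(4,0):P a1@(4,1):P a2@(4,0):P a3@(4,0):P a4@(5,0):R a5@(4,1):P a6@(5,1):R
t=6: a0@(5,0):P a1@(5,1):P a2@(5,0):P a3@(5,0):P a4@(0,0):R a5@(5,1):P a6@(0,1):R
t=7: a0@(0,0):P a1@(0,1):P a2@(0,0):P a3@(0,0):P a4@(1,0):R a5@(0,1):P a6@(1,1):R
t=8: a0@(1,0):P a1@(1,1):P a2@(1,0):P a3@(1,0):P a4@(2,0):R a5@(1,1):P a6@(2,1):R

no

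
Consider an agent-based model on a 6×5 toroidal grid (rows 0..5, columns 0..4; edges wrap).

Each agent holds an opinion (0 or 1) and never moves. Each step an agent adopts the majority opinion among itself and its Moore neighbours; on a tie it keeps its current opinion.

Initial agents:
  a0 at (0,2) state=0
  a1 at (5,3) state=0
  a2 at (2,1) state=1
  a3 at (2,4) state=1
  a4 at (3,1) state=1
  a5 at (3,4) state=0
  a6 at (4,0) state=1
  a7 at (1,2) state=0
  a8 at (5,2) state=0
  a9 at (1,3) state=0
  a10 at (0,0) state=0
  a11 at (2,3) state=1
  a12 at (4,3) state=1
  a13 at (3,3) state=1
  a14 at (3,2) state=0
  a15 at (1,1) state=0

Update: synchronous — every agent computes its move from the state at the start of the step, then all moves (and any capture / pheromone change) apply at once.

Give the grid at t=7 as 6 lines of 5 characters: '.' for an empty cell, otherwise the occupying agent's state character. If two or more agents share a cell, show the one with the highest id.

t=1: a0@(0,2):0 a1@(5,3):0 a2@(2,1):0 a3@(2,4):1 a4@(3,1):1 a5@(3,4):1 a6@(4,0):1 a7@(1,2):0 a8@(5,2):0 a9@(1,3):0 a10@(0,0):0 a11@(2,3):0 a12@(4,3):0 a13@(3,3):1 a14@(3,2):1 a15@(1,1):0
t=2: a0@(0,2):0 a1@(5,3):0 a2@(2,1):0 a3@(2,4):1 a4@(3,1):1 a5@(3,4):1 a6@(4,0):1 a7@(1,2):0 a8@(5,2):0 a9@(1,3):0 a10@(0,0):0 a11@(2,3):1 a12@(4,3):0 a13@(3,3):1 a14@(3,2):1 a15@(1,1):0
t=3: (unchanged — steady state)

0.0..
.000.
.0.11
.1111
1..0.
..00.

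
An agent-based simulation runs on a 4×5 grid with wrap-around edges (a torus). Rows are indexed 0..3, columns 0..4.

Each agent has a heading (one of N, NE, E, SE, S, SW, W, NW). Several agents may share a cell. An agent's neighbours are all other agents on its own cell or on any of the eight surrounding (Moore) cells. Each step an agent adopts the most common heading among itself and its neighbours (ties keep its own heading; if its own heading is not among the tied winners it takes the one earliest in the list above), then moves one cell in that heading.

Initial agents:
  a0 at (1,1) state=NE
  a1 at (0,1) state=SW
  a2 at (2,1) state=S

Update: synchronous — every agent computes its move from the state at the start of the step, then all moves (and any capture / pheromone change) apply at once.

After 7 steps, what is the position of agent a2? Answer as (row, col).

(1, 1)

t=1: a0@(0,2):NE a1@(1,0):SW a2@(3,1):S
t=2: a0@(3,3):NE a1@(2,4):SW a2@(0,1):S
t=3: a0@(2,4):NE a1@(3,3):SW a2@(1,1):S
t=4: a0@(1,0):NE a1@(0,2):SW a2@(2,1):S
t=5: a0@(0,1):NE a1@(1,1):SW a2@(3,1):S
t=6: a0@(3,2):NE a1@(2,0):SW a2@(0,1):S
t=7: a0@(2,3):NE a1@(3,4):SW a2@(1,1):S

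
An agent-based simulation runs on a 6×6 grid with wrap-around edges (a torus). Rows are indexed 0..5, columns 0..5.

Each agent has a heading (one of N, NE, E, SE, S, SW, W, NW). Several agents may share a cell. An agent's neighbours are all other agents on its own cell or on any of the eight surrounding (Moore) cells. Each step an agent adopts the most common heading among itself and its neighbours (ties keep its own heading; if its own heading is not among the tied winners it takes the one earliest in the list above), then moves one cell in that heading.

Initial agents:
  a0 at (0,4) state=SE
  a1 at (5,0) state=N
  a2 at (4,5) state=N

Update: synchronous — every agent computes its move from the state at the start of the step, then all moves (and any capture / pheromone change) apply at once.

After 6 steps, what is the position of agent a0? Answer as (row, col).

t=1: a0@(1,5):SE a1@(4,0):N a2@(3,5):N
t=2: a0@(2,0):SE a1@(3,0):N a2@(2,5):N
t=3: a0@(1,0):N a1@(2,0):N a2@(1,5):N
t=4: a0@(0,0):N a1@(1,0):N a2@(0,5):N
t=5: a0@(5,0):N a1@(0,0):N a2@(5,5):N
t=6: a0@(4,0):N a1@(5,0):N a2@(4,5):N

(4, 0)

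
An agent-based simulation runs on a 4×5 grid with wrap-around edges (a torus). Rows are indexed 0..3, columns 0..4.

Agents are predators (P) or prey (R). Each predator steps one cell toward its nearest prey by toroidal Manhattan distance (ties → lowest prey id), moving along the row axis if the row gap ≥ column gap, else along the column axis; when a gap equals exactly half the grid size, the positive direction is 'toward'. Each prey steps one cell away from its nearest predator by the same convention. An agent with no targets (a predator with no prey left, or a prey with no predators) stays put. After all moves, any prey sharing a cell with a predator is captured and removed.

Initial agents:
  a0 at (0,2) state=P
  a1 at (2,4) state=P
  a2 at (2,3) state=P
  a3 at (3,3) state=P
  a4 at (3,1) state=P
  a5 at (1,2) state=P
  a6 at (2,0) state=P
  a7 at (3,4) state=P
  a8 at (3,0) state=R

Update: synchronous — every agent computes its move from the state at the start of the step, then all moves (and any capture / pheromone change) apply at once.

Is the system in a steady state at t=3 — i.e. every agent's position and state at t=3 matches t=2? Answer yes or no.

t=1: a0@(0,1):P a1@(3,4):P a2@(2,4):P a3@(3,4):P a4@(3,0):P a5@(2,2):P a6@(3,0):P a7@(3,0):P
t=2: (unchanged — steady state)

yes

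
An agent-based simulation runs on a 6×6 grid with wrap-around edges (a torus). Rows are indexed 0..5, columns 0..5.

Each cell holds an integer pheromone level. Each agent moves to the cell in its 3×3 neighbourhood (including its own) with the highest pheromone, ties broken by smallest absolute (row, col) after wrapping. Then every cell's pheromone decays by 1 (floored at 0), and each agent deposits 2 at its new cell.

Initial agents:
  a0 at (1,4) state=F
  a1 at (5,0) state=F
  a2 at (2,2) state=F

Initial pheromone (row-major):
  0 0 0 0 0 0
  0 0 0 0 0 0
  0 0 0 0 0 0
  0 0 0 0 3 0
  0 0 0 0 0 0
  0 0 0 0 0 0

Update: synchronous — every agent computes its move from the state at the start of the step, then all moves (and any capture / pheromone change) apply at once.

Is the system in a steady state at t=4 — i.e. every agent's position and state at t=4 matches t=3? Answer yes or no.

t=1: a0@(0,3) a1@(0,0) a2@(1,1) | pheromone: 2 0 0 2 0 0 / 0 2 0 0 0 0 / 0 0 0 0 0 0 / 0 0 0 0 2 0 / 0 0 0 0 0 0 / 0 0 0 0 0 0
t=2: a0@(0,3) a1@(0,0) a2@(0,0) | pheromone: 5 0 0 3 0 0 / 0 1 0 0 0 0 / 0 0 0 0 0 0 / 0 0 0 0 1 0 / 0 0 0 0 0 0 / 0 0 0 0 0 0
t=3: a0@(0,3) a1@(0,0) a2@(0,0) | pheromone: 8 0 0 4 0 0 / 0 0 0 0 0 0 / 0 0 0 0 0 0 / 0 0 0 0 0 0 / 0 0 0 0 0 0 / 0 0 0 0 0 0
t=4: a0@(0,3) a1@(0,0) a2@(0,0) | pheromone: 11 0 0 5 0 0 / 0 0 0 0 0 0 / 0 0 0 0 0 0 / 0 0 0 0 0 0 / 0 0 0 0 0 0 / 0 0 0 0 0 0

yes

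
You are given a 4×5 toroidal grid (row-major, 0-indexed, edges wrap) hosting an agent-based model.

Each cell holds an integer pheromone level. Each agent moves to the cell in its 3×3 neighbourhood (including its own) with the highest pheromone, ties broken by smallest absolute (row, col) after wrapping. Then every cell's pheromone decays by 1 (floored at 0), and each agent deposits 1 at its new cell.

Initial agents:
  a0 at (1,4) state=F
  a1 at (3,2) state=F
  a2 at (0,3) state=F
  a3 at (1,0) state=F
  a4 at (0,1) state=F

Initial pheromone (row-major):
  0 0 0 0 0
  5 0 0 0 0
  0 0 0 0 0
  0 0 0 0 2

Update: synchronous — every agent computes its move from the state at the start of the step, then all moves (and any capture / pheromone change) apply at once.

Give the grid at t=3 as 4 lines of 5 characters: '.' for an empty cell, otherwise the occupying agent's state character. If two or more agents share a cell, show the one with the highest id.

.....
F....
.....
....F

t=1: a0@(1,0) a1@(0,1) a2@(3,4) a3@(1,0) a4@(1,0) | pheromone: 0 1 0 0 0 / 7 0 0 0 0 / 0 0 0 0 0 / 0 0 0 0 2
t=2: a0@(1,0) a1@(1,0) a2@(3,4) a3@(1,0) a4@(1,0) | pheromone: 0 0 0 0 0 / 10 0 0 0 0 / 0 0 0 0 0 / 0 0 0 0 2
t=3: a0@(1,0) a1@(1,0) a2@(3,4) a3@(1,0) a4@(1,0) | pheromone: 0 0 0 0 0 / 13 0 0 0 0 / 0 0 0 0 0 / 0 0 0 0 2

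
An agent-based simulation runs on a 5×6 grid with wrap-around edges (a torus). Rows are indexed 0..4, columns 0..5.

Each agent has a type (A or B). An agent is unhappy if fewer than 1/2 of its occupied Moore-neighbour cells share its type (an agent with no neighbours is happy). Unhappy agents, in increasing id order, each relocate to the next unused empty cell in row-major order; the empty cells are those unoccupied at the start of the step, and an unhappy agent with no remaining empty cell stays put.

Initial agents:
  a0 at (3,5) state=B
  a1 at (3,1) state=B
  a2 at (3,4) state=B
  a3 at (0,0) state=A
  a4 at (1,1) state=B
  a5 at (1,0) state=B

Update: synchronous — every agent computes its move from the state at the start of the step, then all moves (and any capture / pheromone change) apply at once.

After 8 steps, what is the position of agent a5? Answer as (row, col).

(1, 0)

t=1: a0@(3,5):B a1@(3,1):B a2@(3,4):B a3@(0,1):A a4@(1,1):B a5@(1,0):B
t=2: a0@(3,5):B a1@(3,1):B a2@(3,4):B a3@(0,0):A a4@(1,1):B a5@(1,0):B
t=3: a0@(3,5):B a1@(3,1):B a2@(3,4):B a3@(0,1):A a4@(1,1):B a5@(1,0):B
t=4: a0@(3,5):B a1@(3,1):B a2@(3,4):B a3@(0,0):A a4@(1,1):B a5@(1,0):B
t=5: a0@(3,5):B a1@(3,1):B a2@(3,4):B a3@(0,1):A a4@(1,1):B a5@(1,0):B
t=6: a0@(3,5):B a1@(3,1):B a2@(3,4):B a3@(0,0):A a4@(1,1):B a5@(1,0):B
t=7: a0@(3,5):B a1@(3,1):B a2@(3,4):B a3@(0,1):A a4@(1,1):B a5@(1,0):B
t=8: a0@(3,5):B a1@(3,1):B a2@(3,4):B a3@(0,0):A a4@(1,1):B a5@(1,0):B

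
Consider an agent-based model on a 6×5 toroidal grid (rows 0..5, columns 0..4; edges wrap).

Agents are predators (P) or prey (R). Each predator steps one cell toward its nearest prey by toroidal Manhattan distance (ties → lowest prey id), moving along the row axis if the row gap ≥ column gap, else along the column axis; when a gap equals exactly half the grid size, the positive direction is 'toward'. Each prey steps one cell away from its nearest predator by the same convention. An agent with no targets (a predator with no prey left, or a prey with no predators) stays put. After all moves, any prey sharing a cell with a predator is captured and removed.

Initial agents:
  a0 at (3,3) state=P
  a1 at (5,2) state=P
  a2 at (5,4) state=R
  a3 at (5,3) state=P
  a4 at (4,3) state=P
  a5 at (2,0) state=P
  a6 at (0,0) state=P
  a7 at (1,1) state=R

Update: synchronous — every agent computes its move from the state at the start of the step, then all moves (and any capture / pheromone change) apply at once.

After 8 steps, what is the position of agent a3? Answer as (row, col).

(5, 1)

t=1: a0@(4,3):P a1@(5,3):P a3@(5,4):P a4@(5,3):P a5@(1,0):P a6@(5,0):P a7@(0,1):R
t=2: a0@(5,3):P a1@(5,2):P a3@(5,0):P a4@(5,2):P a5@(0,0):P a6@(0,0):P a7@(5,1):R
t=3: a0@(5,2):P a1@(5,1):P a3@(5,1):P a4@(5,1):P a5@(5,0):P a6@(5,0):P
t=4: (unchanged — steady state)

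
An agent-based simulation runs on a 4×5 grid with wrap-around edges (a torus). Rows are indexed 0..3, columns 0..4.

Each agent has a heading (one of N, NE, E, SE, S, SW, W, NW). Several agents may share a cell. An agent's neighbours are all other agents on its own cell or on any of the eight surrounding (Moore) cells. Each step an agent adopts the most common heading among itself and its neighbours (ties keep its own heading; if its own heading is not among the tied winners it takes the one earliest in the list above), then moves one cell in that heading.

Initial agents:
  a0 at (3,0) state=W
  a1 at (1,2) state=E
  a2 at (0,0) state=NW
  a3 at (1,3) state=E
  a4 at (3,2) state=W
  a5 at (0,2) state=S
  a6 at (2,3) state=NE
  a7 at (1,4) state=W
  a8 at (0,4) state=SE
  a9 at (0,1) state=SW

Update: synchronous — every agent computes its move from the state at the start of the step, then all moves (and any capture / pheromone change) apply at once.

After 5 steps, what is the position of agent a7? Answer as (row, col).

(1, 2)

t=1: a0@(3,4):W a1@(1,3):E a2@(0,4):W a3@(1,4):E a4@(3,1):W a5@(0,3):E a6@(2,4):E a7@(1,3):W a8@(0,3):W a9@(0,0):W
t=2: a0@(3,3):W a1@(1,4):E a2@(0,3):W a3@(1,0):E a4@(3,0):W a5@(0,2):W a6@(2,0):E a7@(1,4):E a8@(0,2):W a9@(0,4):W
t=3: a0@(3,2):W a1@(1,0):E a2@(0,2):W a3@(1,1):E a4@(3,4):W a5@(0,1):W a6@(2,1):E a7@(1,0):E a8@(0,1):W a9@(0,3):W
t=4: a0@(3,1):W a1@(1,1):E a2@(0,1):W a3@(1,2):E a4@(3,3):W a5@(0,0):W a6@(2,2):E a7@(1,1):E a8@(0,0):W a9@(0,2):W
t=5: a0@(3,0):W a1@(1,2):E a2@(0,0):W a3@(1,3):E a4@(3,2):W a5@(0,4):W a6@(2,3):E a7@(1,2):E a8@(0,4):W a9@(0,1):W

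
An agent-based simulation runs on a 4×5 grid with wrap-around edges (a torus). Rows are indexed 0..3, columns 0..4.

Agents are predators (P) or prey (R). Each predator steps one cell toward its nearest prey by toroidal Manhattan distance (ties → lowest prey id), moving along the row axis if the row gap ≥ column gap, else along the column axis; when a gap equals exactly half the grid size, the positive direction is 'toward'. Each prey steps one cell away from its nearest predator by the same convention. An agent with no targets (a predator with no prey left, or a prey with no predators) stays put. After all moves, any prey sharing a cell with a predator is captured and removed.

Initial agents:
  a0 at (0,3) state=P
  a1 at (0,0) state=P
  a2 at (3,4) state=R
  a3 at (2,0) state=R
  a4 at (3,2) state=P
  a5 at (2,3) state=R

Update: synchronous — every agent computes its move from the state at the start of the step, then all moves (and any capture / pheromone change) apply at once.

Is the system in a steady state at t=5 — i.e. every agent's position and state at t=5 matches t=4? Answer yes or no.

no

t=1: a0@(3,3):P a1@(3,0):P a2@(2,4):R a3@(1,0):R a4@(3,3):P a5@(1,3):R
t=2: a0@(2,3):P a1@(2,0):P a2@(1,4):R a3@(0,0):R a4@(2,3):P a5@(0,3):R
t=3: a0@(1,3):P a1@(1,0):P a2@(0,4):R a3@(3,0):R a4@(1,3):P a5@(3,3):R
t=4: a0@(0,3):P a1@(0,0):P a2@(3,4):R a3@(2,0):R a4@(0,3):P a5@(2,3):R
t=5: a0@(3,3):P a1@(3,0):P a2@(2,4):R a3@(1,0):R a4@(3,3):P a5@(1,3):R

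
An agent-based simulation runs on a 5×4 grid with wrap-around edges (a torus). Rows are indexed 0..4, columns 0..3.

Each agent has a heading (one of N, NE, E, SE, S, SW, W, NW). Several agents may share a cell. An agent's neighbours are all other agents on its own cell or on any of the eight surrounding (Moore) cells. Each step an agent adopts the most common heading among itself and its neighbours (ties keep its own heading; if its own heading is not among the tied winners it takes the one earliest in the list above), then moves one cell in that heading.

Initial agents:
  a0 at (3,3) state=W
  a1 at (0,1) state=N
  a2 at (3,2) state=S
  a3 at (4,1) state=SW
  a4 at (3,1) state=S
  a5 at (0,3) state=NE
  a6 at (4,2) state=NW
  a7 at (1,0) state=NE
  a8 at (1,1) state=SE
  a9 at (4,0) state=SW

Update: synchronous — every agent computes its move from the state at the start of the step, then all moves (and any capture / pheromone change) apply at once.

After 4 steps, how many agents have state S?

9

t=1: a0@(3,2):W a1@(1,0):SW a2@(4,2):S a3@(0,0):SW a4@(4,1):S a5@(4,0):NE a6@(0,2):S a7@(0,1):NE a8@(2,2):SE a9@(0,3):SW
t=2: a0@(4,2):S a1@(2,3):SW a2@(0,2):S a3@(1,3):SW a4@(0,1):S a5@(3,1):NE a6@(1,2):S a7@(1,1):S a8@(3,3):SE a9@(1,2):SW
t=3: a0@(0,2):S a1@(3,2):SW a2@(1,2):S a3@(2,2):SW a4@(1,1):S a5@(2,2):NE a6@(2,2):S a7@(2,1):S a8@(4,0):SE a9@(2,2):S
t=4: a0@(1,2):S a1@(4,2):S a2@(2,2):S a3@(3,2):S a4@(2,1):S a5@(3,2):S a6@(3,2):S a7@(3,1):S a8@(0,1):SE a9@(3,2):S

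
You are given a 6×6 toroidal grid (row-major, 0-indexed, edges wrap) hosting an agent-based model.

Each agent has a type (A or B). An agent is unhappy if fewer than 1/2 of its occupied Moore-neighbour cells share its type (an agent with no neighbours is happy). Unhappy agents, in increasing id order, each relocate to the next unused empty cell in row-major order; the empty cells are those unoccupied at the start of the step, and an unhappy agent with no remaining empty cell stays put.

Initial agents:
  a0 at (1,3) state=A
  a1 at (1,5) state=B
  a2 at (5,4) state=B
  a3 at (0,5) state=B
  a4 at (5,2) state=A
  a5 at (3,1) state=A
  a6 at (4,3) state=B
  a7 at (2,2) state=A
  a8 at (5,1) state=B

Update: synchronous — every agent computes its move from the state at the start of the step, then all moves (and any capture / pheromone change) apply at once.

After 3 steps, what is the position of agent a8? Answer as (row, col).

t=1: a0@(1,3):A a1@(1,5):B a2@(5,4):B a3@(0,5):B a4@(0,0):A a5@(3,1):A a6@(4,3):B a7@(2,2):A a8@(0,1):B
t=2: a0@(1,3):A a1@(1,5):B a2@(5,4):B a3@(0,5):B a4@(0,2):A a5@(3,1):A a6@(4,3):B a7@(2,2):A a8@(0,3):B
t=3: a0@(1,3):A a1@(1,5):B a2@(5,4):B a3@(0,5):B a4@(0,2):A a5@(3,1):A a6@(4,3):B a7@(2,2):A a8@(0,0):B

(0, 0)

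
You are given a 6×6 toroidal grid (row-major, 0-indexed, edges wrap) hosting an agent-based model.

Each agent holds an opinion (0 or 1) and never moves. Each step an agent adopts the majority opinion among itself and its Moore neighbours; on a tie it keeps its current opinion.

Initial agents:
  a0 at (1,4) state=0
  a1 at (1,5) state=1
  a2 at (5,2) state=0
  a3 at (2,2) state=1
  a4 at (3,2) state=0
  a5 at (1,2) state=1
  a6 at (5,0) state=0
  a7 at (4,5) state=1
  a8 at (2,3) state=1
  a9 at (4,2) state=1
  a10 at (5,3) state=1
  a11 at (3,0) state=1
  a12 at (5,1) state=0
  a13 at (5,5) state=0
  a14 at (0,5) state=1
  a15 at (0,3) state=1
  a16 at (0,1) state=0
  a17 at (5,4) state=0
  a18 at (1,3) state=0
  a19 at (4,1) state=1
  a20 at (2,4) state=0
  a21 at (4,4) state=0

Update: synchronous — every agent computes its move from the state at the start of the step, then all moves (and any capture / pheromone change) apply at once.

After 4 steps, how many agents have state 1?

12

t=1: a0@(1,4):1 a1@(1,5):1 a2@(5,2):1 a3@(2,2):1 a4@(3,2):1 a5@(1,2):1 a6@(5,0):0 a7@(4,5):0 a8@(2,3):0 a9@(4,2):1 a10@(5,3):1 a11@(3,0):1 a12@(5,1):0 a13@(5,5):0 a14@(0,5):0 a15@(0,3):0 a16@(0,1):0 a17@(5,4):1 a18@(1,3):1 a19@(4,1):0 a20@(2,4):0 a21@(4,4):0
t=2: a0@(1,4):0 a1@(1,5):1 a2@(5,2):0 a3@(2,2):1 a4@(3,2):1 a5@(1,2):1 a6@(5,0):0 a7@(4,5):0 a8@(2,3):1 a9@(4,2):1 a10@(5,3):1 a11@(3,0):0 a12@(5,1):0 a13@(5,5):0 a14@(0,5):0 a15@(0,3):1 a16@(0,1):0 a17@(5,4):0 a18@(1,3):1 a19@(4,1):1 a20@(2,4):1 a21@(4,4):0
t=3: a0@(1,4):1 a1@(1,5):1 a2@(5,2):1 a3@(2,2):1 a4@(3,2):1 a5@(1,2):1 a6@(5,0):0 a7@(4,5):0 a8@(2,3):1 a9@(4,2):1 a10@(5,3):1 a11@(3,0):0 a12@(5,1):0 a13@(5,5):0 a14@(0,5):0 a15@(0,3):1 a16@(0,1):0 a17@(5,4):0 a18@(1,3):1 a19@(4,1):0 a20@(2,4):1 a21@(4,4):0
t=4: (unchanged — steady state)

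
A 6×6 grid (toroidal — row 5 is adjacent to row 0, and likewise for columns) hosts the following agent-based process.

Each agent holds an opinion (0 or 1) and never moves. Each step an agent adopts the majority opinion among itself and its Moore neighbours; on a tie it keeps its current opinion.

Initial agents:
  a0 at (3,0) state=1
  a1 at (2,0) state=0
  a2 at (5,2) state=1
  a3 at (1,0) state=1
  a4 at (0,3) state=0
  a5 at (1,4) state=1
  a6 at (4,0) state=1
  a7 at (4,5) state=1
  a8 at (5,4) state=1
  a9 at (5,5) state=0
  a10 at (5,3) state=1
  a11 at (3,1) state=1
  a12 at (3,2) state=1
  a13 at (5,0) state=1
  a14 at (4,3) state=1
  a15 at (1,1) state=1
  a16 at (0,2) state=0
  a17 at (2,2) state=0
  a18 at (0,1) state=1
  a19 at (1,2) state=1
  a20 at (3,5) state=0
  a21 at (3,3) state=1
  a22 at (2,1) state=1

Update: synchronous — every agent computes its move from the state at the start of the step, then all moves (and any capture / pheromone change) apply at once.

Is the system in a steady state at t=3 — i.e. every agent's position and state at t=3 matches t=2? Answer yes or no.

t=1: a0@(3,0):1 a1@(2,0):1 a2@(5,2):1 a3@(1,0):1 a4@(0,3):1 a5@(1,4):1 a6@(4,0):1 a7@(4,5):1 a8@(5,4):1 a9@(5,5):1 a10@(5,3):1 a11@(3,1):1 a12@(3,2):1 a13@(5,0):1 a14@(4,3):1 a15@(1,1):1 a16@(0,2):1 a17@(2,2):1 a18@(0,1):1 a19@(1,2):1 a20@(3,5):1 a21@(3,3):1 a22@(2,1):1
t=2: (unchanged — steady state)

yes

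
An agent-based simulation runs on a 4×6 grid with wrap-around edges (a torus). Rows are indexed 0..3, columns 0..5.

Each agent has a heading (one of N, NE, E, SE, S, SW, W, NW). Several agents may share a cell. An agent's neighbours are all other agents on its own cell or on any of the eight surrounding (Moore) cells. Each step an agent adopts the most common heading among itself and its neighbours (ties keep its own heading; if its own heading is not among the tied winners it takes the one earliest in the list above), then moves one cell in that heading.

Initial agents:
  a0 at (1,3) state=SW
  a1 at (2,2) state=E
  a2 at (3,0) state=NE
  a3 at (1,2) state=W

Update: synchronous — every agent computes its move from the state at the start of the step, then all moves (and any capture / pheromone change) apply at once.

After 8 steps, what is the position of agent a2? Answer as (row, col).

(3, 2)

t=1: a0@(2,2):SW a1@(2,3):E a2@(2,1):NE a3@(1,1):W
t=2: a0@(3,1):SW a1@(2,4):E a2@(1,2):NE a3@(1,0):W
t=3: a0@(0,0):SW a1@(2,5):E a2@(0,3):NE a3@(1,5):W
t=4: a0@(1,5):SW a1@(2,0):E a2@(3,4):NE a3@(1,4):W
t=5: a0@(2,4):SW a1@(2,1):E a2@(2,5):NE a3@(1,3):W
t=6: a0@(3,3):SW a1@(2,2):E a2@(1,0):NE a3@(1,2):W
t=7: a0@(0,2):SW a1@(2,3):E a2@(0,1):NE a3@(1,1):W
t=8: a0@(1,1):SW a1@(2,4):E a2@(3,2):NE a3@(1,0):W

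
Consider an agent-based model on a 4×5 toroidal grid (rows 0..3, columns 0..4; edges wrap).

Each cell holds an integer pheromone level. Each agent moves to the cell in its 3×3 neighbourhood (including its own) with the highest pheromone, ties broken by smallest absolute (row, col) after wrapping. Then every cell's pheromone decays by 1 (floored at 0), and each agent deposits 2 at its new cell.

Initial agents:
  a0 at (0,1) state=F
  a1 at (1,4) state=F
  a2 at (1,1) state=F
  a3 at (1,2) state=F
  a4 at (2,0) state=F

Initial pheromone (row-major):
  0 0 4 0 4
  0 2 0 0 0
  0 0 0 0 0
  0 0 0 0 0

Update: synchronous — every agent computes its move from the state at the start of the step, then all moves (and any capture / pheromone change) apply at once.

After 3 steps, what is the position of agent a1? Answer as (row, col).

t=1: a0@(0,2) a1@(0,4) a2@(0,2) a3@(0,2) a4@(1,1) | pheromone: 0 0 9 0 5 / 0 3 0 0 0 / 0 0 0 0 0 / 0 0 0 0 0
t=2: a0@(0,2) a1@(0,4) a2@(0,2) a3@(0,2) a4@(0,2) | pheromone: 0 0 16 0 6 / 0 2 0 0 0 / 0 0 0 0 0 / 0 0 0 0 0
t=3: a0@(0,2) a1@(0,4) a2@(0,2) a3@(0,2) a4@(0,2) | pheromone: 0 0 23 0 7 / 0 1 0 0 0 / 0 0 0 0 0 / 0 0 0 0 0

(0, 4)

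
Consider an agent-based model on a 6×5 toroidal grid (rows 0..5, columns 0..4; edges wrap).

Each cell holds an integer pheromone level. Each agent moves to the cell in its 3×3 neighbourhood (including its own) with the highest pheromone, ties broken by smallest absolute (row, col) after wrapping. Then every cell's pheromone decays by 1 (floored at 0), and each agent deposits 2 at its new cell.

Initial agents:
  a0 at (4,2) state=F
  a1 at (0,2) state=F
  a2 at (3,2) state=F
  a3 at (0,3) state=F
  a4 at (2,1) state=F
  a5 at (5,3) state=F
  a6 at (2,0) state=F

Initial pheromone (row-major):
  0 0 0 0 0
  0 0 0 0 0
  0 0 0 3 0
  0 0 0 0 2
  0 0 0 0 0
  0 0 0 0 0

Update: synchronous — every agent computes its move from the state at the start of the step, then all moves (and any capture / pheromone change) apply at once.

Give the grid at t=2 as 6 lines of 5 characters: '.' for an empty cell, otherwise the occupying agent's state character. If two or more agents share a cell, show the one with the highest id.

.FF..
.....
...F.
.F...
.....
.....

t=1: a0@(3,1) a1@(0,1) a2@(2,3) a3@(0,2) a4@(1,0) a5@(0,2) a6@(3,4) | pheromone: 0 2 4 0 0 / 2 0 0 0 0 / 0 0 0 4 0 / 0 2 0 0 3 / 0 0 0 0 0 / 0 0 0 0 0
t=2: a0@(3,1) a1@(0,2) a2@(2,3) a3@(0,2) a4@(0,1) a5@(0,2) a6@(2,3) | pheromone: 0 3 9 0 0 / 1 0 0 0 0 / 0 0 0 7 0 / 0 3 0 0 2 / 0 0 0 0 0 / 0 0 0 0 0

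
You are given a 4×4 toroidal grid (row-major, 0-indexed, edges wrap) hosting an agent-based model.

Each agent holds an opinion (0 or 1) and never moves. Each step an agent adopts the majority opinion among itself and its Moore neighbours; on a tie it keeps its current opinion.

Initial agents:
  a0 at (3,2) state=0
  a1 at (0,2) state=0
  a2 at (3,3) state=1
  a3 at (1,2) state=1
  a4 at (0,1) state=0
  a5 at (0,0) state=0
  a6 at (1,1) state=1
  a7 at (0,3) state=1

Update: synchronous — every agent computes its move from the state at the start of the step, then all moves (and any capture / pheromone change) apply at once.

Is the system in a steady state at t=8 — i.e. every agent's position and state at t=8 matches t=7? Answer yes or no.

t=1: a0@(3,2):0 a1@(0,2):1 a2@(3,3):0 a3@(1,2):1 a4@(0,1):0 a5@(0,0):1 a6@(1,1):0 a7@(0,3):1
t=2: a0@(3,2):0 a1@(0,2):0 a2@(3,3):1 a3@(1,2):1 a4@(0,1):0 a5@(0,0):0 a6@(1,1):1 a7@(0,3):1
t=3: a0@(3,2):0 a1@(0,2):1 a2@(3,3):0 a3@(1,2):1 a4@(0,1):0 a5@(0,0):1 a6@(1,1):0 a7@(0,3):1
t=4: a0@(3,2):0 a1@(0,2):0 a2@(3,3):1 a3@(1,2):1 a4@(0,1):0 a5@(0,0):0 a6@(1,1):1 a7@(0,3):1
t=5: a0@(3,2):0 a1@(0,2):1 a2@(3,3):0 a3@(1,2):1 a4@(0,1):0 a5@(0,0):1 a6@(1,1):0 a7@(0,3):1
t=6: a0@(3,2):0 a1@(0,2):0 a2@(3,3):1 a3@(1,2):1 a4@(0,1):0 a5@(0,0):0 a6@(1,1):1 a7@(0,3):1
t=7: a0@(3,2):0 a1@(0,2):1 a2@(3,3):0 a3@(1,2):1 a4@(0,1):0 a5@(0,0):1 a6@(1,1):0 a7@(0,3):1
t=8: a0@(3,2):0 a1@(0,2):0 a2@(3,3):1 a3@(1,2):1 a4@(0,1):0 a5@(0,0):0 a6@(1,1):1 a7@(0,3):1

no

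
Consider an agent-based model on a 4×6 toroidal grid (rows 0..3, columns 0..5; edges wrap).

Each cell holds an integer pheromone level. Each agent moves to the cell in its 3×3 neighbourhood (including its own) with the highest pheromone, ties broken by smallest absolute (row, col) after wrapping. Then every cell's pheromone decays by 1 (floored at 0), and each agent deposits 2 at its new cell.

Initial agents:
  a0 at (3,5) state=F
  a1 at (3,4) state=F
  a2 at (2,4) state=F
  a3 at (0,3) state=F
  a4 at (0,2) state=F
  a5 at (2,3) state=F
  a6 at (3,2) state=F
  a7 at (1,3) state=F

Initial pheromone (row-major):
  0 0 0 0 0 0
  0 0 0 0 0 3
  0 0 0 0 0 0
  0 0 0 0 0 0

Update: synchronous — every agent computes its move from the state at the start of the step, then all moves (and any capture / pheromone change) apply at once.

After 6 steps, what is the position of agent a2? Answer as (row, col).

(1, 5)

t=1: a0@(0,0) a1@(0,3) a2@(1,5) a3@(0,2) a4@(0,1) a5@(1,2) a6@(0,1) a7@(0,2) | pheromone: 2 4 4 2 0 0 / 0 0 2 0 0 4 / 0 0 0 0 0 0 / 0 0 0 0 0 0
t=2: a0@(0,1) a1@(0,2) a2@(1,5) a3@(0,1) a4@(0,1) a5@(0,1) a6@(0,1) a7@(0,1) | pheromone: 1 15 5 1 0 0 / 0 0 1 0 0 5 / 0 0 0 0 0 0 / 0 0 0 0 0 0
t=3: a0@(0,1) a1@(0,1) a2@(1,5) a3@(0,1) a4@(0,1) a5@(0,1) a6@(0,1) a7@(0,1) | pheromone: 0 28 4 0 0 0 / 0 0 0 0 0 6 / 0 0 0 0 0 0 / 0 0 0 0 0 0
t=4: a0@(0,1) a1@(0,1) a2@(1,5) a3@(0,1) a4@(0,1) a5@(0,1) a6@(0,1) a7@(0,1) | pheromone: 0 41 3 0 0 0 / 0 0 0 0 0 7 / 0 0 0 0 0 0 / 0 0 0 0 0 0
t=5: a0@(0,1) a1@(0,1) a2@(1,5) a3@(0,1) a4@(0,1) a5@(0,1) a6@(0,1) a7@(0,1) | pheromone: 0 54 2 0 0 0 / 0 0 0 0 0 8 / 0 0 0 0 0 0 / 0 0 0 0 0 0
t=6: a0@(0,1) a1@(0,1) a2@(1,5) a3@(0,1) a4@(0,1) a5@(0,1) a6@(0,1) a7@(0,1) | pheromone: 0 67 1 0 0 0 / 0 0 0 0 0 9 / 0 0 0 0 0 0 / 0 0 0 0 0 0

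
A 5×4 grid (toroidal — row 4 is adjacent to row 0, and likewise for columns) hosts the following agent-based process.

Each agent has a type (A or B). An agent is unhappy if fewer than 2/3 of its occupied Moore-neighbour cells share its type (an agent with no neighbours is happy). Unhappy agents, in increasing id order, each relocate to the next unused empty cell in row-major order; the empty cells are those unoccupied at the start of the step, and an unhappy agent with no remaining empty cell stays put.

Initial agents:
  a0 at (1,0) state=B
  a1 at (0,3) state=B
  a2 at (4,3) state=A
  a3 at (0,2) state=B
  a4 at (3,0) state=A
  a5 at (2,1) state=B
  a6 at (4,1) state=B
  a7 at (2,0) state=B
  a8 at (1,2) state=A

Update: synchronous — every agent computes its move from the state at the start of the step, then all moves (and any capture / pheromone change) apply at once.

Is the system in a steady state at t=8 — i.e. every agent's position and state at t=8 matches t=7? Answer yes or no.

t=1: a0@(1,0):B a1@(0,0):B a2@(0,1):A a3@(1,1):B a4@(1,3):A a5@(2,2):B a6@(2,3):B a7@(2,0):B a8@(3,1):A
t=2: a0@(1,0):B a1@(0,2):B a2@(0,3):A a3@(1,1):B a4@(1,2):A a5@(2,1):B a6@(2,3):B a7@(3,0):B a8@(3,2):A
t=3: a0@(1,0):B a1@(0,0):B a2@(0,1):A a3@(1,1):B a4@(1,3):A a5@(2,0):B a6@(2,2):B a7@(3,0):B a8@(3,1):A
t=4: a0@(0,2):B a1@(0,3):B a2@(1,2):A a3@(1,1):B a4@(2,1):A a5@(2,3):B a6@(3,2):B a7@(3,3):B a8@(4,0):A
t=5: a0@(0,2):B a1@(0,0):B a2@(0,1):A a3@(1,0):B a4@(1,3):A a5@(2,3):B a6@(3,2):B a7@(3,3):B a8@(2,0):A
t=6: a0@(0,3):B a1@(1,1):B a2@(1,2):A a3@(2,1):B a4@(2,2):A a5@(3,0):B a6@(3,2):B a7@(3,3):B a8@(3,1):A
t=7: a0@(0,0):B a1@(0,1):B a2@(0,2):A a3@(1,0):B a4@(1,3):A a5@(3,0):B a6@(2,0):B a7@(3,3):B a8@(2,3):A
t=8: a0@(0,0):B a1@(0,1):B a2@(0,3):A a3@(1,1):B a4@(1,2):A a5@(3,0):B a6@(2,1):B a7@(3,3):B a8@(2,2):A

no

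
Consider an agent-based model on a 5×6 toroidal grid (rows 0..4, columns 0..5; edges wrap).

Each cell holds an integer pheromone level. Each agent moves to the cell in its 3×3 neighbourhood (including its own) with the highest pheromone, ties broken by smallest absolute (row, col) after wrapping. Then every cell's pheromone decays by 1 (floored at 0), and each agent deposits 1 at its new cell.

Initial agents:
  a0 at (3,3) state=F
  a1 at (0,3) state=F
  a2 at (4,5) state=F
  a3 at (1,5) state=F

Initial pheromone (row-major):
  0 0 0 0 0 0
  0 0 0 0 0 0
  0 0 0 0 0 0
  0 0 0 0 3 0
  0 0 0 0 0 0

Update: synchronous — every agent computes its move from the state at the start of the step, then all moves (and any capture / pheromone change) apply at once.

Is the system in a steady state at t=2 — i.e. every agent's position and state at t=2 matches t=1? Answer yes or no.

t=1: a0@(3,4) a1@(0,2) a2@(3,4) a3@(0,0) | pheromone: 1 0 1 0 0 0 / 0 0 0 0 0 0 / 0 0 0 0 0 0 / 0 0 0 0 4 0 / 0 0 0 0 0 0
t=2: a0@(3,4) a1@(0,2) a2@(3,4) a3@(0,0) | pheromone: 1 0 1 0 0 0 / 0 0 0 0 0 0 / 0 0 0 0 0 0 / 0 0 0 0 5 0 / 0 0 0 0 0 0

yes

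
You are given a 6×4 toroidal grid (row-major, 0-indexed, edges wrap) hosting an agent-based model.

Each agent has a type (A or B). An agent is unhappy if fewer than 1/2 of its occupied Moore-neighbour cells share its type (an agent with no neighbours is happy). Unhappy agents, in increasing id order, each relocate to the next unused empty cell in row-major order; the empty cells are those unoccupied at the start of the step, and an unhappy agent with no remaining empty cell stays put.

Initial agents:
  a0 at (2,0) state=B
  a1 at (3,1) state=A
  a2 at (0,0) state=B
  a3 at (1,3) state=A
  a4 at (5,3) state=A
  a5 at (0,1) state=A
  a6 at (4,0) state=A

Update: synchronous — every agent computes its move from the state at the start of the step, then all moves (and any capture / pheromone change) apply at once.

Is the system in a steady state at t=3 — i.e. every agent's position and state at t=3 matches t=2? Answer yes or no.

t=1: a0@(0,2):B a1@(3,1):A a2@(0,3):B a3@(1,0):A a4@(5,3):A a5@(1,1):A a6@(4,0):A
t=2: a0@(0,0):B a1@(3,1):A a2@(0,1):B a3@(1,0):A a4@(1,2):A a5@(1,1):A a6@(4,0):A
t=3: a0@(0,2):B a1@(3,1):A a2@(0,3):B a3@(1,3):A a4@(1,2):A a5@(1,1):A a6@(4,0):A

no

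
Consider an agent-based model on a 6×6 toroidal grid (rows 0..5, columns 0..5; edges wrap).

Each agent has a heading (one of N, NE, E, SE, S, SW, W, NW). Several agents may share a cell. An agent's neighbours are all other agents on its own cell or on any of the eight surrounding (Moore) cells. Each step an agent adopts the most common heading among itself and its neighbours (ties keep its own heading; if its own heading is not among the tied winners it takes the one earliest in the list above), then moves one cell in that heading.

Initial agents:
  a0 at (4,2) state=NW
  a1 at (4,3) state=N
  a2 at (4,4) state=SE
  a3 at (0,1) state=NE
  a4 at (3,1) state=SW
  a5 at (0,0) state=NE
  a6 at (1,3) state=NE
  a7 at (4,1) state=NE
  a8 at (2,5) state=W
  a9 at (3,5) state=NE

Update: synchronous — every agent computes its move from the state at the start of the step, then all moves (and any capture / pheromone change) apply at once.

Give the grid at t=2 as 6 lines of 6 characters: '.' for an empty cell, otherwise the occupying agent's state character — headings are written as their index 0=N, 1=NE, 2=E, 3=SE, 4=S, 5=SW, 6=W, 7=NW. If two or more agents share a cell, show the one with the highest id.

t=1: a0@(3,1):NW a1@(3,3):N a2@(5,5):SE a3@(5,2):NE a4@(4,0):SW a5@(5,1):NE a6@(0,4):NE a7@(3,2):NE a8@(2,4):W a9@(2,0):NE
t=2: a0@(2,2):NE a1@(2,3):N a2@(0,0):SE a3@(4,3):NE a4@(5,5):SW a5@(4,2):NE a6@(5,5):NE a7@(2,3):NE a8@(2,3):W a9@(1,1):NE

3.....
.1....
..16..
......
..11..
.....1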